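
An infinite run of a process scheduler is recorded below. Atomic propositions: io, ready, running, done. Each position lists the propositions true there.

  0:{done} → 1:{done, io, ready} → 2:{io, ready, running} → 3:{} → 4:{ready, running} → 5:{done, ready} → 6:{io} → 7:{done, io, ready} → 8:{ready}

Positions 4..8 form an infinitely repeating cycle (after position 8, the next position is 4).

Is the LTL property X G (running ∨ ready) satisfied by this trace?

The position after 0 is 1; G (running ∨ ready) is false there.

No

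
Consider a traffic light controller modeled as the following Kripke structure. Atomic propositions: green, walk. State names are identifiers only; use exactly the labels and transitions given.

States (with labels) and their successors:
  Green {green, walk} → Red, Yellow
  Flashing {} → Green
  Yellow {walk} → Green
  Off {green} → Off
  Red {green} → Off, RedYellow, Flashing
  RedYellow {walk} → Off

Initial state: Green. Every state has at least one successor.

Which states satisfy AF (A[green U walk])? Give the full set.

{Green, Flashing, Yellow, RedYellow}

States satisfying A[green U walk]: {Green, Yellow, RedYellow}.
States satisfying AF (A[green U walk]): {Green, Flashing, Yellow, RedYellow}.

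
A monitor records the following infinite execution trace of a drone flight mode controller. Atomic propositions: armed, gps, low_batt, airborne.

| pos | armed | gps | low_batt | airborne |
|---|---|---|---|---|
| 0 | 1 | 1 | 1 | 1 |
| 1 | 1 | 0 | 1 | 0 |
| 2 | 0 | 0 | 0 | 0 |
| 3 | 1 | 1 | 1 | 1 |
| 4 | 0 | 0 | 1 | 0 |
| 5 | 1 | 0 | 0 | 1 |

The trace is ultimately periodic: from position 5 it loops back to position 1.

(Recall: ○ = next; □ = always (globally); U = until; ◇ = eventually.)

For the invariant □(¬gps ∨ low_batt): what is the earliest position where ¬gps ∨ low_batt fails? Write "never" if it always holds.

never

¬gps ∨ low_batt holds at every position 0..5, and those are all the positions the trace ever visits, so the invariant □(¬gps ∨ low_batt) is never violated.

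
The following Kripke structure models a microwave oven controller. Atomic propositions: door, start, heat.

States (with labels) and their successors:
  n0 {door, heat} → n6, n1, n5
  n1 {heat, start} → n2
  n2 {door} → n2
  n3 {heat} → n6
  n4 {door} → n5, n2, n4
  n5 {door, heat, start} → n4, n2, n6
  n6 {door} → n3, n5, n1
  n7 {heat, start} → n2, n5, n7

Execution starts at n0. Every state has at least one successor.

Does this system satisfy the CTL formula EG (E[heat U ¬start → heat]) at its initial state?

States satisfying E[heat U ¬start → heat]: {n0, n1, n3, n5, n7}.
States satisfying EG (E[heat U ¬start → heat]): {n7}.
No suitable path/successor from n0 witnesses the formula.
n0 ∉ Sat(EG (E[heat U ¬start → heat])).

Violated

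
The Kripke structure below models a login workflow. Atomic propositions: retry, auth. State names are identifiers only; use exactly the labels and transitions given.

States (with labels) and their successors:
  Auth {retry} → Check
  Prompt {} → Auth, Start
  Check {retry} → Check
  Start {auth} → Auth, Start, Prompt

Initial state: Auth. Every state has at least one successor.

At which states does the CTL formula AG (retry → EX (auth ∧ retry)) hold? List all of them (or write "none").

none

States satisfying retry → EX (auth ∧ retry): {Prompt, Start}.
States satisfying AG (retry → EX (auth ∧ retry)): ∅.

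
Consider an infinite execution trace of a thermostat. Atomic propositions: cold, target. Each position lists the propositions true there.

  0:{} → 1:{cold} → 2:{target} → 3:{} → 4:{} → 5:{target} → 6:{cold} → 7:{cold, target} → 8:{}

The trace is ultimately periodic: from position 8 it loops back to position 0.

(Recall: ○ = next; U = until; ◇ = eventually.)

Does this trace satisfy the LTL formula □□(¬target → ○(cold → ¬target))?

□(¬target → ○(cold → ¬target)) must hold at every position from 0 onward. It fails at position 0, so □□(¬target → ○(cold → ¬target)) is false.

Does not hold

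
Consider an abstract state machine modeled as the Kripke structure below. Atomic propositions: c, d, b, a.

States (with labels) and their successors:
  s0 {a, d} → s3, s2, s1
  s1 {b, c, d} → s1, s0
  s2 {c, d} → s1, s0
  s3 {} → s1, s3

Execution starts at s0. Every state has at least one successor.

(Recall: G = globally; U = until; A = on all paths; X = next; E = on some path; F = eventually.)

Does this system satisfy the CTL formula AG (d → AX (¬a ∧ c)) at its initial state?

States satisfying d → AX (¬a ∧ c): {s3}.
States satisfying AG (d → AX (¬a ∧ c)): ∅.
s0 is reachable from s0 and violates d → AX (¬a ∧ c), so AG fails at s0.
s0 ∉ Sat(AG (d → AX (¬a ∧ c))).

Violated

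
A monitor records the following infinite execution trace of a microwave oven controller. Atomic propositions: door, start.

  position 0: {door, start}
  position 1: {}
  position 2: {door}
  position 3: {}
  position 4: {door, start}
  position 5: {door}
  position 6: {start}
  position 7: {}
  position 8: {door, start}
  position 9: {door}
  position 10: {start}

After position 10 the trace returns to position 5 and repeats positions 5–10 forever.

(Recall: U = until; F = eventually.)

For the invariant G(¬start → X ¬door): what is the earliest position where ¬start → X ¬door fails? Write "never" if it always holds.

Check ¬start → X ¬door at each position in order: 0 ✓.
At position 1 the labels are {} and the next position 2 has {door}, so ¬start → X ¬door is false there. This is the first violation.

1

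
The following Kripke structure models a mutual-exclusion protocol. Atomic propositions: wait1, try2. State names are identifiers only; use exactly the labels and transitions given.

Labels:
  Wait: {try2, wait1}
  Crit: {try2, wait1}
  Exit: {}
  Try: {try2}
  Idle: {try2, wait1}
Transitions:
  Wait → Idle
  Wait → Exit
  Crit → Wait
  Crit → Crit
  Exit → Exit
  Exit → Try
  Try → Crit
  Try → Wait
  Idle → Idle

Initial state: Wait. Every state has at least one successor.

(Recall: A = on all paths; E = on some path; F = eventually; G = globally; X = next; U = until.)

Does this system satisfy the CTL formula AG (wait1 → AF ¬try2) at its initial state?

Violated

States satisfying wait1 → AF ¬try2: {Exit, Try}.
States satisfying AG (wait1 → AF ¬try2): ∅.
Crit is reachable from Wait and violates wait1 → AF ¬try2, so AG fails at Wait.
Wait ∉ Sat(AG (wait1 → AF ¬try2)).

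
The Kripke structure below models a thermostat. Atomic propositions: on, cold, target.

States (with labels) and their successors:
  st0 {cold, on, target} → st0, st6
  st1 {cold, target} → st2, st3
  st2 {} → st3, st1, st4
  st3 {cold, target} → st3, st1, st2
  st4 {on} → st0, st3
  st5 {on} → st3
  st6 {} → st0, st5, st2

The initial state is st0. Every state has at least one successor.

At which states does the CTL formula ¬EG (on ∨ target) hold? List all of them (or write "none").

States satisfying on ∨ target: {st0, st1, st3, st4, st5}.
States satisfying EG (on ∨ target): {st0, st1, st3, st4, st5}.
States satisfying ¬EG (on ∨ target): {st2, st6}.

{st2, st6}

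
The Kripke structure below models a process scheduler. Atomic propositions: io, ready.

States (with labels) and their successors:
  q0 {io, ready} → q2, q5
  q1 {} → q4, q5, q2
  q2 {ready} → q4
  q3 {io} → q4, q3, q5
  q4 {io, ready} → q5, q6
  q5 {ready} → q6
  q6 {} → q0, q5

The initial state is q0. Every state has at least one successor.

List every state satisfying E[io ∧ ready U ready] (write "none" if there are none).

States satisfying io ∧ ready: {q0, q4}.
States satisfying ready: {q0, q2, q4, q5}.
States satisfying E[io ∧ ready U ready]: {q0, q2, q4, q5}.

{q0, q2, q4, q5}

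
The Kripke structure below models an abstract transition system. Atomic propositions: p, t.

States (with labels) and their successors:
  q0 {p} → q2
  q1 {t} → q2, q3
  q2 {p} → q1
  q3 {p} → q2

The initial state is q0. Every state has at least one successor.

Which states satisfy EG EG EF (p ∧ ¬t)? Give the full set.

{q0, q1, q2, q3}

States satisfying EG EF (p ∧ ¬t): {q0, q1, q2, q3}.
States satisfying EG EG EF (p ∧ ¬t): {q0, q1, q2, q3}.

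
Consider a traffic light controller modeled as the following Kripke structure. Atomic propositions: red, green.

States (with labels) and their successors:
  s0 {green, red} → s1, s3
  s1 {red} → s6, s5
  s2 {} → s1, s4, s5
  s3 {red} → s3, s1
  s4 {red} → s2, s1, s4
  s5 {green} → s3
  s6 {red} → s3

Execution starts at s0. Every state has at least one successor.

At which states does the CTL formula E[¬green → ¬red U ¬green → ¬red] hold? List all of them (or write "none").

States satisfying ¬green → ¬red: {s0, s2, s5}.
States satisfying E[¬green → ¬red U ¬green → ¬red]: {s0, s2, s5}.

{s0, s2, s5}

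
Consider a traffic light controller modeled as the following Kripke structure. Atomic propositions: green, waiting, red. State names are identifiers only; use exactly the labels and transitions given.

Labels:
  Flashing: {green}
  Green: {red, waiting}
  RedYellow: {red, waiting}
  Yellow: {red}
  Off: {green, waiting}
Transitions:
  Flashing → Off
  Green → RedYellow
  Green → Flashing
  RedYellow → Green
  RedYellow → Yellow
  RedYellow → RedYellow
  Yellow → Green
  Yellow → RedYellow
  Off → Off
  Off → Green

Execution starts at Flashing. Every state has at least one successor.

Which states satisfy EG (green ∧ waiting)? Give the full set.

{Off}

States satisfying green ∧ waiting: {Off}.
States satisfying EG (green ∧ waiting): {Off}.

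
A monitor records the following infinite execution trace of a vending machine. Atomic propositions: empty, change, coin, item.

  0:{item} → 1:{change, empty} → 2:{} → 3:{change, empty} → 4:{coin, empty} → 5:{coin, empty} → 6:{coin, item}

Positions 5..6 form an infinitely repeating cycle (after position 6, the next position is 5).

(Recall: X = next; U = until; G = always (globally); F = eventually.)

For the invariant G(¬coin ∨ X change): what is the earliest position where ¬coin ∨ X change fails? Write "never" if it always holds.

Check ¬coin ∨ X change at each position in order: 0 ✓, 1 ✓, 2 ✓, 3 ✓.
At position 4 the labels are {coin, empty} and the next position 5 has {coin, empty}, so ¬coin ∨ X change is false there. This is the first violation.

4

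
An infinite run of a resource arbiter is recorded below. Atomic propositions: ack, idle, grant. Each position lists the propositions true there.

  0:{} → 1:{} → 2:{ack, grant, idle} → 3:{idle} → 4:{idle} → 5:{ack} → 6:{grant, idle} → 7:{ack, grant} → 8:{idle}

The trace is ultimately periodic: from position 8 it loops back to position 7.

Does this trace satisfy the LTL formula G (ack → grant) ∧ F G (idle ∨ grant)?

ack → grant must hold at every position from 0 onward. It fails at position 5, so G (ack → grant) is false.
Positions where ack holds: 2, 5, 7.
Check grant at each: 2→ok, 5→fails, 7→ok.
G (idle ∨ grant) holds at position 6, which is reachable from 0, so F G (idle ∨ grant) holds.
At position 0: G (ack → grant) is false; F G (idle ∨ grant) is true; so G (ack → grant) ∧ F G (idle ∨ grant) is false.

Violated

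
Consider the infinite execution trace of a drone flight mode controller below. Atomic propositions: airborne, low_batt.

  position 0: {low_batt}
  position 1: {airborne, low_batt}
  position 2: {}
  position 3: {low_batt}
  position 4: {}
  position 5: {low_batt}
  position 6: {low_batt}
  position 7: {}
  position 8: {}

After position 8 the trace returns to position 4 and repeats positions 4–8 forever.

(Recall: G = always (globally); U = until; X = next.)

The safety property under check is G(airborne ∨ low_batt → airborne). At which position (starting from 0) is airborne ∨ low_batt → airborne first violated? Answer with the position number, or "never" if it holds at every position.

At position 0 the labels are {low_batt}, so airborne ∨ low_batt → airborne is false there. This is the first violation.

0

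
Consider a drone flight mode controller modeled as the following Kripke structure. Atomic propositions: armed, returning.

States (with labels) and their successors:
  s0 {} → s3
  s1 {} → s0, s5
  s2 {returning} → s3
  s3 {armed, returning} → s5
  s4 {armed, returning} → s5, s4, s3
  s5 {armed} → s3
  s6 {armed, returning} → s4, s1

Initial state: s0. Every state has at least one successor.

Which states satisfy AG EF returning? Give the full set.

{s0, s1, s2, s3, s4, s5, s6}

States satisfying EF returning: {s0, s1, s2, s3, s4, s5, s6}.
States satisfying AG EF returning: {s0, s1, s2, s3, s4, s5, s6}.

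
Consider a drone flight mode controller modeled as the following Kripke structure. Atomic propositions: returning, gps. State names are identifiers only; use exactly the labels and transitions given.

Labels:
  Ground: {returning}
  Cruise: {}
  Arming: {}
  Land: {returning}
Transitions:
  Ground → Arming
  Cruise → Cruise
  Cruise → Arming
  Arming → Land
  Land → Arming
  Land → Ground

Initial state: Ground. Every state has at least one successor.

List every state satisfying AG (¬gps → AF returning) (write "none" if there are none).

{Ground, Arming, Land}

States satisfying ¬gps → AF returning: {Ground, Arming, Land}.
States satisfying AG (¬gps → AF returning): {Ground, Arming, Land}.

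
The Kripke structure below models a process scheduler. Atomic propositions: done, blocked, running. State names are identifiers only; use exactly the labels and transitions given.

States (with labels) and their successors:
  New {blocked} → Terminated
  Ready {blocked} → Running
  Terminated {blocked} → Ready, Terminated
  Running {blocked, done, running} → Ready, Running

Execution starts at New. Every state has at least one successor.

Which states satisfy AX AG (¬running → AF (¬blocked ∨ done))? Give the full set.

{Ready, Running}

States satisfying AG (¬running → AF (¬blocked ∨ done)): {Ready, Running}.
States satisfying AX AG (¬running → AF (¬blocked ∨ done)): {Ready, Running}.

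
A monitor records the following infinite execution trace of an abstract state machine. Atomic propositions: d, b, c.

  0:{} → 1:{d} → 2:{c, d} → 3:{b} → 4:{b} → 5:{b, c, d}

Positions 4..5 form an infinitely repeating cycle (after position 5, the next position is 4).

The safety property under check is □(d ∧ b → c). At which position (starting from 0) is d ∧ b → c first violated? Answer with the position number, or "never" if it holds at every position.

d ∧ b → c holds at every position 0..5, and those are all the positions the trace ever visits, so the invariant □(d ∧ b → c) is never violated.

never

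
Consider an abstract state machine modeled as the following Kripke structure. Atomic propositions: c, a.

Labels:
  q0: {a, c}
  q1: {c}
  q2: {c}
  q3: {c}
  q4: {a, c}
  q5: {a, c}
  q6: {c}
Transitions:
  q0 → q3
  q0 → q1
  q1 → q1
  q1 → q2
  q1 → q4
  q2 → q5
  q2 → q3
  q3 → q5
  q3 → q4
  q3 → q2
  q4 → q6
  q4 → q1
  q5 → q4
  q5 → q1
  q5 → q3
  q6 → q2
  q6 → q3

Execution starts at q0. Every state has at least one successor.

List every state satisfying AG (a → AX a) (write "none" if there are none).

none

States satisfying a → AX a: {q1, q2, q3, q6}.
States satisfying AG (a → AX a): ∅.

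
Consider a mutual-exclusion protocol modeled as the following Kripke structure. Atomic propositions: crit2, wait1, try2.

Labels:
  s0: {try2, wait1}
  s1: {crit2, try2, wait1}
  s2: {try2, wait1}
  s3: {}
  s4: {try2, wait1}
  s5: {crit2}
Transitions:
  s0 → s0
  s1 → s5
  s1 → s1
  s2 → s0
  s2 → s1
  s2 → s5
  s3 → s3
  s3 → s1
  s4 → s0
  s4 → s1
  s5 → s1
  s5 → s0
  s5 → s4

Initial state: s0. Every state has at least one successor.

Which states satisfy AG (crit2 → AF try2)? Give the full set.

{s0, s1, s2, s3, s4, s5}

States satisfying crit2 → AF try2: {s0, s1, s2, s3, s4, s5}.
States satisfying AG (crit2 → AF try2): {s0, s1, s2, s3, s4, s5}.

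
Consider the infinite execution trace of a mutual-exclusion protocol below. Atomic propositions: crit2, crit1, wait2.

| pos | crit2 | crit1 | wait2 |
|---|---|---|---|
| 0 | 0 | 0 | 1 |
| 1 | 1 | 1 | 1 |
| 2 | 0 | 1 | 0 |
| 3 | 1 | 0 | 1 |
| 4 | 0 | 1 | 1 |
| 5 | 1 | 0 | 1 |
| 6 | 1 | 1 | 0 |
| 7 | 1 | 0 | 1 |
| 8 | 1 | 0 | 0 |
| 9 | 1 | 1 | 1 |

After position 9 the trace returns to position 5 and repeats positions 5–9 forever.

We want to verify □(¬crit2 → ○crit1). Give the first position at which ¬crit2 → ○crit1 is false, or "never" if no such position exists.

2

Check ¬crit2 → ○crit1 at each position in order: 0 ✓, 1 ✓.
At position 2 the labels are {crit1} and the next position 3 has {crit2, wait2}, so ¬crit2 → ○crit1 is false there. This is the first violation.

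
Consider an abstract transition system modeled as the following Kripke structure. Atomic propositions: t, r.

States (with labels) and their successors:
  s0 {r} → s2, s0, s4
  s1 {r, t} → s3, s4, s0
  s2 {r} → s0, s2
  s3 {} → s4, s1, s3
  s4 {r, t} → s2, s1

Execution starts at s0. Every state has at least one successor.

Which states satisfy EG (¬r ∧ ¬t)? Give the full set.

States satisfying ¬r ∧ ¬t: {s3}.
States satisfying EG (¬r ∧ ¬t): {s3}.

{s3}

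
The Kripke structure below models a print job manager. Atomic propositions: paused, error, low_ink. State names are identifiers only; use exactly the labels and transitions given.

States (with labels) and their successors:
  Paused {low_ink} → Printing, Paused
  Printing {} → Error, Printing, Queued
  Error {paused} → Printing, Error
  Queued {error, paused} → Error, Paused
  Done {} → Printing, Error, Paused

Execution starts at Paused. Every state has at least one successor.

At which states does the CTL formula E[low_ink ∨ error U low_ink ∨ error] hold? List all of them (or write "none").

States satisfying low_ink ∨ error: {Paused, Queued}.
States satisfying E[low_ink ∨ error U low_ink ∨ error]: {Paused, Queued}.

{Paused, Queued}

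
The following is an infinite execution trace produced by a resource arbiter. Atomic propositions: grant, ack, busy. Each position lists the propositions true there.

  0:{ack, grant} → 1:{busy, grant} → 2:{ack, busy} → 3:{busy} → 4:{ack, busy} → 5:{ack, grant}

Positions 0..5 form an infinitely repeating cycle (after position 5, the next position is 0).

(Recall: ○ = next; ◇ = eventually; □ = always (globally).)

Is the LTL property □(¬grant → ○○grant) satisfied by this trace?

¬grant → ○○grant must hold at every position from 0 onward. It fails at position 2, so □(¬grant → ○○grant) is false.
Positions where ¬grant holds: 2, 3, 4.
Check ○○grant at each: 2→fails, 3→ok, 4→ok.

Violated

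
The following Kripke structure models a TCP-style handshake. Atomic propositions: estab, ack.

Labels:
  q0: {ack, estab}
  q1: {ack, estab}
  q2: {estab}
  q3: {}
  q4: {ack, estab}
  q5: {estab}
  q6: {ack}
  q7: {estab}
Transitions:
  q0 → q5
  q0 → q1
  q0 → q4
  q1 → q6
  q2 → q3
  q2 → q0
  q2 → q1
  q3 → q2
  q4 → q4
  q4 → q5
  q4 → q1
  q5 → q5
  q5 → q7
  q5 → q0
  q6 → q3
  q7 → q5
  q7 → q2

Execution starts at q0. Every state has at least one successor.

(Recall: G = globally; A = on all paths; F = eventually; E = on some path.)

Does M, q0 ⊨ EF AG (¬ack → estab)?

No

States satisfying AG (¬ack → estab): ∅.
States satisfying EF AG (¬ack → estab): ∅.
No suitable path/successor from q0 witnesses the formula.
q0 ∉ Sat(EF AG (¬ack → estab)).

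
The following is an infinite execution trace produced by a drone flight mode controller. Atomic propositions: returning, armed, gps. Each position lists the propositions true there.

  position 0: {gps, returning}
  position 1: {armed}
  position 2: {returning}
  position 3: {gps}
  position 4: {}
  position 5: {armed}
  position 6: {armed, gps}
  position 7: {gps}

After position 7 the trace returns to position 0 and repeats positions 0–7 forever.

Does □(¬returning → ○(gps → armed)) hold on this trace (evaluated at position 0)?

¬returning → ○(gps → armed) must hold at every position from 0 onward. It fails at position 6, so □(¬returning → ○(gps → armed)) is false.
Positions where ¬returning holds: 1, 3, 4, 5, 6, 7.
Check ○(gps → armed) at each: 1→ok, 3→ok, 4→ok, 5→ok, 6→fails, 7→fails.

Does not hold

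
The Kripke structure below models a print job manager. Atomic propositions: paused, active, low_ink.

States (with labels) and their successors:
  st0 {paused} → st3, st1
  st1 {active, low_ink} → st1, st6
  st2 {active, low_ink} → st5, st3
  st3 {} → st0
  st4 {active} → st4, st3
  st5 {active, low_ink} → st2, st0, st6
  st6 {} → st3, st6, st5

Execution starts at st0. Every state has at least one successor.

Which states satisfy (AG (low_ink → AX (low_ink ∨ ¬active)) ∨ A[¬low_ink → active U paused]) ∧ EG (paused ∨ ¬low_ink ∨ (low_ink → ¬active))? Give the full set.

{st0, st3, st4, st6}

States satisfying low_ink → AX (low_ink ∨ ¬active): {st0, st1, st2, st3, st4, st5, st6}.
States satisfying AG (low_ink → AX (low_ink ∨ ¬active)): {st0, st1, st2, st3, st4, st5, st6}.
States satisfying ¬low_ink → active: {st1, st2, st4, st5}.
States satisfying paused: {st0}.
States satisfying A[¬low_ink → active U paused]: {st0}.
States satisfying paused ∨ ¬low_ink ∨ (low_ink → ¬active): {st0, st3, st4, st6}.
States satisfying EG (paused ∨ ¬low_ink ∨ (low_ink → ¬active)): {st0, st3, st4, st6}.
States satisfying (AG (low_ink → AX (low_ink ∨ ¬active)) ∨ A[¬low_ink → active U paused]) ∧ EG (paused ∨ ¬low_ink ∨ (low_ink → ¬active)): {st0, st3, st4, st6}.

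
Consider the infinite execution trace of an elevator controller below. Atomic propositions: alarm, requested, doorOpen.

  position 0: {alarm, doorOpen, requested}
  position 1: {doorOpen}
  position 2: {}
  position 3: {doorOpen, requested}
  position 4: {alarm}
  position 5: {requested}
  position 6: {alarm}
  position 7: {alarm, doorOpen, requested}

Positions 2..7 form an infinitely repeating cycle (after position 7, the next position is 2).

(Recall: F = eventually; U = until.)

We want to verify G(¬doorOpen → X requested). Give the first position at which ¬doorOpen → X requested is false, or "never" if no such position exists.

Check ¬doorOpen → X requested at each position in order: 0 ✓, 1 ✓, 2 ✓, 3 ✓, 4 ✓.
At position 5 the labels are {requested} and the next position 6 has {alarm}, so ¬doorOpen → X requested is false there. This is the first violation.

5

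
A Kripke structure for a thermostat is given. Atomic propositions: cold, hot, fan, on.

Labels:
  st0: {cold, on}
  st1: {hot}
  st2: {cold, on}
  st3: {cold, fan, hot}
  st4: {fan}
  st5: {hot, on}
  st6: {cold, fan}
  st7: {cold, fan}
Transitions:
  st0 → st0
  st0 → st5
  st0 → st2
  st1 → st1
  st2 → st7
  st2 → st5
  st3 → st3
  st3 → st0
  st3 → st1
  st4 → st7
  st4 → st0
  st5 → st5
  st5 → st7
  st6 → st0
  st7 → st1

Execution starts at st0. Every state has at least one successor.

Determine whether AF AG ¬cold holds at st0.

No

States satisfying AG ¬cold: {st1}.
States satisfying AF AG ¬cold: {st1, st7}.
There is a path from st0 along which AG ¬cold never holds.
st0 ∉ Sat(AF AG ¬cold).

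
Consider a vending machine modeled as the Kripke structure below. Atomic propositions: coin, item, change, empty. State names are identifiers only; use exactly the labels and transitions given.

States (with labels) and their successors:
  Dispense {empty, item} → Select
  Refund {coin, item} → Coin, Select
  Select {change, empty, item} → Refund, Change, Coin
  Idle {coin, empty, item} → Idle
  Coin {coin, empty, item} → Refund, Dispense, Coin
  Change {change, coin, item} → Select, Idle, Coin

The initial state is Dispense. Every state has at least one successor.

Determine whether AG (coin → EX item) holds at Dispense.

States satisfying coin → EX item: {Dispense, Refund, Select, Idle, Coin, Change}.
States satisfying AG (coin → EX item): {Dispense, Refund, Select, Idle, Coin, Change}.
Every state reachable from Dispense satisfies coin → EX item.
Dispense ∈ Sat(AG (coin → EX item)).

Holds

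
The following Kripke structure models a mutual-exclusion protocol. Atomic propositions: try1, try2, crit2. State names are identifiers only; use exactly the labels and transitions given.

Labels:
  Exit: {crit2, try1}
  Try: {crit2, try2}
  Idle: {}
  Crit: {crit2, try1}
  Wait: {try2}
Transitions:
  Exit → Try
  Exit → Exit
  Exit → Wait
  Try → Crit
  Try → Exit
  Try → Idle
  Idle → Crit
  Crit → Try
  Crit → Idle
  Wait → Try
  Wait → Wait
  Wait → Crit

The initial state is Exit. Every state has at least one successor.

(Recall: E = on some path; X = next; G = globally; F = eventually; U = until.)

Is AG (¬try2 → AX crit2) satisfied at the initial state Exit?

No

States satisfying ¬try2 → AX crit2: {Try, Idle, Wait}.
States satisfying AG (¬try2 → AX crit2): ∅.
Crit is reachable from Exit and violates ¬try2 → AX crit2, so AG fails at Exit.
Exit ∉ Sat(AG (¬try2 → AX crit2)).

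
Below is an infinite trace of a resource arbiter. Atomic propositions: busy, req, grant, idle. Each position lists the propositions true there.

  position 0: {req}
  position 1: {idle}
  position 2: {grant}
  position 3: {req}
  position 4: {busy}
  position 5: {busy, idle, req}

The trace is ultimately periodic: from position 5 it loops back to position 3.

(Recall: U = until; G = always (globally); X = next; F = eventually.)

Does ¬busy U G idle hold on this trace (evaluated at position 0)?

Walking from position 0: at position 4, G idle has not yet held and ¬busy fails, so ¬busy U G idle is false.

Violated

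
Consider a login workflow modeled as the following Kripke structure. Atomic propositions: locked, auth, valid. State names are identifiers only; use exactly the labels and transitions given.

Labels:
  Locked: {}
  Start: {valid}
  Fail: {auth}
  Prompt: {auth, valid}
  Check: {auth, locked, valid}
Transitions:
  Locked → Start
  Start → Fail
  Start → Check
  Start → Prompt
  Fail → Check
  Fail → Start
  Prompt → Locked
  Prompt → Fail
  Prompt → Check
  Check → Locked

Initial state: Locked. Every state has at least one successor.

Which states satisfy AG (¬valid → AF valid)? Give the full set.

{Locked, Start, Fail, Prompt, Check}

States satisfying ¬valid → AF valid: {Locked, Start, Fail, Prompt, Check}.
States satisfying AG (¬valid → AF valid): {Locked, Start, Fail, Prompt, Check}.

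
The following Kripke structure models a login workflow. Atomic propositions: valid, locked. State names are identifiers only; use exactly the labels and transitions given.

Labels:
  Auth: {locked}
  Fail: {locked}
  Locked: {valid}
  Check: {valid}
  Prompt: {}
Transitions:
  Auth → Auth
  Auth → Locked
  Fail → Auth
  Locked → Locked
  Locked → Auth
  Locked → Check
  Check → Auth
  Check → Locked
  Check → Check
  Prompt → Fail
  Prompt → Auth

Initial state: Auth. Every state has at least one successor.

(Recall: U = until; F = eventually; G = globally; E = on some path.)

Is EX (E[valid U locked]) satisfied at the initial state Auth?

States satisfying E[valid U locked]: {Auth, Fail, Locked, Check}.
States satisfying EX (E[valid U locked]): {Auth, Fail, Locked, Check, Prompt}.
Auth ∈ Sat(EX (E[valid U locked])).

Yes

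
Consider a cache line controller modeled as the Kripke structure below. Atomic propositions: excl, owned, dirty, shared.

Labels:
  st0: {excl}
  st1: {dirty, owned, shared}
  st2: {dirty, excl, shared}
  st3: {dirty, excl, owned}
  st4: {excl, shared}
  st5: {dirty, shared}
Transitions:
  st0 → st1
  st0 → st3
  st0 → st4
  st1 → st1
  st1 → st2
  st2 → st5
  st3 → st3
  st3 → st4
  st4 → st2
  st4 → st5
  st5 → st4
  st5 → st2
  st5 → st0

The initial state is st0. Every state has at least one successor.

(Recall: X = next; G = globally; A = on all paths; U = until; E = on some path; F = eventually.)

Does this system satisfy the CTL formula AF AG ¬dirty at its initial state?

No

States satisfying AG ¬dirty: ∅.
States satisfying AF AG ¬dirty: ∅.
There is a path from st0 along which AG ¬dirty never holds.
st0 ∉ Sat(AF AG ¬dirty).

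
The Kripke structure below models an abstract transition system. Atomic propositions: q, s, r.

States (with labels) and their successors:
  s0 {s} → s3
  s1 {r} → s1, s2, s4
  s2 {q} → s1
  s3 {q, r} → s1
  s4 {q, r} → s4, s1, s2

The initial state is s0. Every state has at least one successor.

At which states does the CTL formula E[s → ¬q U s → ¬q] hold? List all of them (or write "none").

States satisfying s → ¬q: {s0, s1, s2, s3, s4}.
States satisfying E[s → ¬q U s → ¬q]: {s0, s1, s2, s3, s4}.

{s0, s1, s2, s3, s4}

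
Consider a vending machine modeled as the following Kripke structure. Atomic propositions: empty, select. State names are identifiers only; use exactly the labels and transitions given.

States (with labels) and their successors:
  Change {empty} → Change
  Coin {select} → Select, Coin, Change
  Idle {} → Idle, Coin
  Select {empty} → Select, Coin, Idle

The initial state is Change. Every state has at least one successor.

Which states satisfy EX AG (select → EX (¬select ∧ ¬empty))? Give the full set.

{Change, Coin}

States satisfying AG (select → EX (¬select ∧ ¬empty)): {Change}.
States satisfying EX AG (select → EX (¬select ∧ ¬empty)): {Change, Coin}.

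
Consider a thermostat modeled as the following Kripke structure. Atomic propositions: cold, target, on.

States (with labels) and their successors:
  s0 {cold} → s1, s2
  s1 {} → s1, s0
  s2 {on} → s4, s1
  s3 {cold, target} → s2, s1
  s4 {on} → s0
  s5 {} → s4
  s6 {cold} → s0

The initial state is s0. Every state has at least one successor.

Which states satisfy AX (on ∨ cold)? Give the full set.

States satisfying on ∨ cold: {s0, s2, s3, s4, s6}.
States satisfying AX (on ∨ cold): {s4, s5, s6}.

{s4, s5, s6}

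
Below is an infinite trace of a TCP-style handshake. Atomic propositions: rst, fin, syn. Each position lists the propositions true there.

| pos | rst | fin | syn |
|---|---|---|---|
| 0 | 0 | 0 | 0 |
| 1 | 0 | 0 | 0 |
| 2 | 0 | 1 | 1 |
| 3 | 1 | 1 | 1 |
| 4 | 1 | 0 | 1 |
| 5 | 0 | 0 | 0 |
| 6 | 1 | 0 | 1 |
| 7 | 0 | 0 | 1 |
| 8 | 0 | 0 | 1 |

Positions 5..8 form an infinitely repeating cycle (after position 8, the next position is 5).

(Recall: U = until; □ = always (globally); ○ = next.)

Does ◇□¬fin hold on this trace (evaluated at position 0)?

□¬fin holds at position 4, which is reachable from 0, so ◇□¬fin holds.

Yes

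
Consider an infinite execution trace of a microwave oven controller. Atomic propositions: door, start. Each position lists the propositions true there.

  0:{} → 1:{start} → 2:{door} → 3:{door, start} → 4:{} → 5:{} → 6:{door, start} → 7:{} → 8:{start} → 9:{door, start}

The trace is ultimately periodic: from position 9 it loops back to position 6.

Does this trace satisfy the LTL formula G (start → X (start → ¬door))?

Violated

start → X (start → ¬door) must hold at every position from 0 onward. It fails at position 8, so G (start → X (start → ¬door)) is false.
Positions where start holds: 1, 3, 6, 8, 9.
Check X (start → ¬door) at each: 1→ok, 3→ok, 6→ok, 8→fails, 9→fails.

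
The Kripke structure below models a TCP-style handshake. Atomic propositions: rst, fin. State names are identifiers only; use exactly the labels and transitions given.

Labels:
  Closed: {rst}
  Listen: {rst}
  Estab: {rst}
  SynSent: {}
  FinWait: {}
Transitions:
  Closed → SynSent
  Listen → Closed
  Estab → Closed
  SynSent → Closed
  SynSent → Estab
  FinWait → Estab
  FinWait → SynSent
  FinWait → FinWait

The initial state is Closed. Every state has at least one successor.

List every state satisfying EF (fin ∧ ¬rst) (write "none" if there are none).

none

States satisfying fin ∧ ¬rst: ∅.
States satisfying EF (fin ∧ ¬rst): ∅.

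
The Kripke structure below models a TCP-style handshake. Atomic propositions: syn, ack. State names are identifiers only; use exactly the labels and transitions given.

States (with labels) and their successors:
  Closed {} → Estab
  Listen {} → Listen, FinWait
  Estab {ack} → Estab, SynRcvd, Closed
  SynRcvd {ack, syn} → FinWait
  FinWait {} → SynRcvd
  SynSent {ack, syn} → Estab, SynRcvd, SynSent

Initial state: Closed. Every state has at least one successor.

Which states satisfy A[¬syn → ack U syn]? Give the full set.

{SynRcvd, SynSent}

States satisfying ¬syn → ack: {Estab, SynRcvd, SynSent}.
States satisfying syn: {SynRcvd, SynSent}.
States satisfying A[¬syn → ack U syn]: {SynRcvd, SynSent}.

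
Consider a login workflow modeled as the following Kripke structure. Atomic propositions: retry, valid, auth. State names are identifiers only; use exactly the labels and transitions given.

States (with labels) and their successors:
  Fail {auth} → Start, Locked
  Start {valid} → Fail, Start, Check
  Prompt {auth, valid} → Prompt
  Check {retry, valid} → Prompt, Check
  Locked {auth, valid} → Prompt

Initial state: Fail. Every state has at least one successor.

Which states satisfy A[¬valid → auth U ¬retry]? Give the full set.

States satisfying ¬valid → auth: {Fail, Start, Prompt, Check, Locked}.
States satisfying ¬retry: {Fail, Start, Prompt, Locked}.
States satisfying A[¬valid → auth U ¬retry]: {Fail, Start, Prompt, Locked}.

{Fail, Start, Prompt, Locked}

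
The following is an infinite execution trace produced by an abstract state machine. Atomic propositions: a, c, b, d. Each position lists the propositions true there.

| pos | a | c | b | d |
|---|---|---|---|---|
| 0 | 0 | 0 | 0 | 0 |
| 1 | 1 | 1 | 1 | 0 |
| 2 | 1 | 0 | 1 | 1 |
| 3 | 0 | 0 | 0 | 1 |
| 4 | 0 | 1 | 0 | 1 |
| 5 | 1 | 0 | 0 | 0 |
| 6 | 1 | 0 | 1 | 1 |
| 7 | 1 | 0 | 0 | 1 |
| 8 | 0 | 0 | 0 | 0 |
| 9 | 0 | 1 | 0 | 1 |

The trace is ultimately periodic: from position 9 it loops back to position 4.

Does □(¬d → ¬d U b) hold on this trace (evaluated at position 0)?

Does not hold

¬d → ¬d U b must hold at every position from 0 onward. It fails at position 8, so □(¬d → ¬d U b) is false.
Positions where ¬d holds: 0, 1, 5, 8.
Check ¬d U b at each: 0→ok, 1→ok, 5→ok, 8→fails.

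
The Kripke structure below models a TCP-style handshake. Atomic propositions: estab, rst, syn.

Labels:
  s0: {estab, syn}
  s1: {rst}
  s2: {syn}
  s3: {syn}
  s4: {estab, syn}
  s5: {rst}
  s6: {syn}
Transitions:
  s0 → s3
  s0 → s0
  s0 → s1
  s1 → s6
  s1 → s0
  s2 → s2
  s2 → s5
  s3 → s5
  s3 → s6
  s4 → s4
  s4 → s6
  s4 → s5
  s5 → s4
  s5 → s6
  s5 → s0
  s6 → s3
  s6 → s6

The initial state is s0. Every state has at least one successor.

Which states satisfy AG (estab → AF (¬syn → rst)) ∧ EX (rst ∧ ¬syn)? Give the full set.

States satisfying estab → AF (¬syn → rst): {s0, s1, s2, s3, s4, s5, s6}.
States satisfying AG (estab → AF (¬syn → rst)): {s0, s1, s2, s3, s4, s5, s6}.
States satisfying rst ∧ ¬syn: {s1, s5}.
States satisfying EX (rst ∧ ¬syn): {s0, s2, s3, s4}.
States satisfying AG (estab → AF (¬syn → rst)) ∧ EX (rst ∧ ¬syn): {s0, s2, s3, s4}.

{s0, s2, s3, s4}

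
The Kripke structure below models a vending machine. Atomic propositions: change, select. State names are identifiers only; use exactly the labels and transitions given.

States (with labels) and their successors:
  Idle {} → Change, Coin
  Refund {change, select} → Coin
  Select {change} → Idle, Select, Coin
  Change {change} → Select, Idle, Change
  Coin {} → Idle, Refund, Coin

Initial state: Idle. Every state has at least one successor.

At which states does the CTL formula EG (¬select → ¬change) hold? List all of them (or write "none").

{Idle, Refund, Coin}

States satisfying ¬select → ¬change: {Idle, Refund, Coin}.
States satisfying EG (¬select → ¬change): {Idle, Refund, Coin}.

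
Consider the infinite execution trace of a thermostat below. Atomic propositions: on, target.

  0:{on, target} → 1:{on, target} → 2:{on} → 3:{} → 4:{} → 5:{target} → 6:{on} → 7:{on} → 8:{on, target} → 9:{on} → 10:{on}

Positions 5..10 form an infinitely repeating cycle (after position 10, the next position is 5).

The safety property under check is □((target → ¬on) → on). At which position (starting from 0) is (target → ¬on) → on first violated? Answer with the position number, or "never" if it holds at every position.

Check (target → ¬on) → on at each position in order: 0 ✓, 1 ✓, 2 ✓.
At position 3 the labels are {}, so (target → ¬on) → on is false there. This is the first violation.

3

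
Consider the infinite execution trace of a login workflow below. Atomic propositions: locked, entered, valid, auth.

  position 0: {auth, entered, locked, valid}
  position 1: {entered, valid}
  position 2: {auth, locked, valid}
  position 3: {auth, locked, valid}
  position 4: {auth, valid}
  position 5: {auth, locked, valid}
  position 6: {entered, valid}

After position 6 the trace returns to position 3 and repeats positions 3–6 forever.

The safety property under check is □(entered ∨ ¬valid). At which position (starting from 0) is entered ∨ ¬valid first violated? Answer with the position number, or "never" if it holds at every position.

Check entered ∨ ¬valid at each position in order: 0 ✓, 1 ✓.
At position 2 the labels are {auth, locked, valid}, so entered ∨ ¬valid is false there. This is the first violation.

2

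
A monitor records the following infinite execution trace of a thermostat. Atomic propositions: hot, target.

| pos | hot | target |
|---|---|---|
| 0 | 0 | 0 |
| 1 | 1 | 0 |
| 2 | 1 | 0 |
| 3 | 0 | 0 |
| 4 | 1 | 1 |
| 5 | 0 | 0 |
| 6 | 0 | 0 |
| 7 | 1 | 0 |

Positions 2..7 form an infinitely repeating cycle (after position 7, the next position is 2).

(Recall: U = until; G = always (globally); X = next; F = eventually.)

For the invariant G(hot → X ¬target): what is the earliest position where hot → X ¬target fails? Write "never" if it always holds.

never

hot → X ¬target holds at every position 0..7, and those are all the positions the trace ever visits, so the invariant G(hot → X ¬target) is never violated.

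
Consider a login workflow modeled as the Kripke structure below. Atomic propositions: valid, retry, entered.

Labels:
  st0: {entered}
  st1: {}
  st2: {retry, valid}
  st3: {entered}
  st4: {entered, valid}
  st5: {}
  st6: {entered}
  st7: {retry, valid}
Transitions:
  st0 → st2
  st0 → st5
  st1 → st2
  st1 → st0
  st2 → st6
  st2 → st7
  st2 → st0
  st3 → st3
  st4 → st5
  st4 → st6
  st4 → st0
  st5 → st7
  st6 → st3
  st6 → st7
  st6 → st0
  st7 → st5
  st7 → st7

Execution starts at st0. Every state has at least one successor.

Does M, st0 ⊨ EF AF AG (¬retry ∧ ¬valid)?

States satisfying AF AG (¬retry ∧ ¬valid): {st3}.
States satisfying EF AF AG (¬retry ∧ ¬valid): {st0, st1, st2, st3, st4, st6}.
Some path from st0 reaches a state where AF AG (¬retry ∧ ¬valid) holds.
st0 ∈ Sat(EF AF AG (¬retry ∧ ¬valid)).

Yes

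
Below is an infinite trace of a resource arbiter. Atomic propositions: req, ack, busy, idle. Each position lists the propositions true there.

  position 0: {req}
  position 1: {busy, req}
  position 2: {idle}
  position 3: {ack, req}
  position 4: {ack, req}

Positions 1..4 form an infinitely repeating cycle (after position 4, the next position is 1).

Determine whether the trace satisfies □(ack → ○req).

ack → ○req holds at every position 0..4, and those are all positions ever visited, so □(ack → ○req) holds.
Positions where ack holds: 3, 4.
Check ○req at each: 3→ok, 4→ok.

Holds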